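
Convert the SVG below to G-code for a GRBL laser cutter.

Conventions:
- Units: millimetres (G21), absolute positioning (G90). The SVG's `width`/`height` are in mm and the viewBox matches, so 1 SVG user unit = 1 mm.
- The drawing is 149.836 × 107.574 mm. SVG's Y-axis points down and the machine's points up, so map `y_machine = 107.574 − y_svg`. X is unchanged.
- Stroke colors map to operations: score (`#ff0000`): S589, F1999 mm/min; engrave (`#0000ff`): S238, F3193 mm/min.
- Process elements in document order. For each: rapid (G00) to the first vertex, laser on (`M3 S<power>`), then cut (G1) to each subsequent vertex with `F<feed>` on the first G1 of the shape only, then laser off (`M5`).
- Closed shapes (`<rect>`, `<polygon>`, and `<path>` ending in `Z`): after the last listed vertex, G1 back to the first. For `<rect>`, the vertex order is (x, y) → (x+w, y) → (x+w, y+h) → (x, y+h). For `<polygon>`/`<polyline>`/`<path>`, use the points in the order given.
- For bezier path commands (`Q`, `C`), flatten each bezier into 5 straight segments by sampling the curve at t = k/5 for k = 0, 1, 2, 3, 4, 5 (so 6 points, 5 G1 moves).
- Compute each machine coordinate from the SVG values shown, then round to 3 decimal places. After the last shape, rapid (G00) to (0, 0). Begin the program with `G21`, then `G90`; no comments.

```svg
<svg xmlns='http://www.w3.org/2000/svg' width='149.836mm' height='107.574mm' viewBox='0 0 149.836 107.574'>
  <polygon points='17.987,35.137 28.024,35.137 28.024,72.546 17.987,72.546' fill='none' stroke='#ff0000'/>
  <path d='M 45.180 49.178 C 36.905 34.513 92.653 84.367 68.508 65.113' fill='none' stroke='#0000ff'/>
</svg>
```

G21
G90
G00 X17.987 Y72.437
M3 S589
G1 X28.024 Y72.437 F1999
G1 X28.024 Y35.028
G1 X17.987 Y35.028
G1 X17.987 Y72.437
M5
G00 X45.180 Y58.396
M3 S238
G1 X46.746 Y60.522 F3193
G1 X56.770 Y53.577
G1 X68.344 Y43.976
G1 X74.559 Y38.133
G1 X68.508 Y42.461
M5
G00 X0.000 Y0.000

Since the viewBox matches the mm dimensions, user units are millimetres directly. The only transform is the Y-flip y_m = 107.574 − y_svg.

Shape 1 is a rectangle drawn with `<polygon>`. Its stroke #ff0000 means score at S589, F1999. After flipping Y the toolpath is (17.987,72.437) → (28.024,72.437) → (28.024,35.028) → (17.987,35.028) → (17.987,72.437), returning to the start.

Shape 2 is a cubic bezier drawn with `<path>`. Its stroke #0000ff means engrave at S238, F3193. After flipping Y the toolpath is (45.180,58.396) → (46.746,60.522) → (56.770,53.577) → (68.344,43.976) → (74.559,38.133) → (68.508,42.461).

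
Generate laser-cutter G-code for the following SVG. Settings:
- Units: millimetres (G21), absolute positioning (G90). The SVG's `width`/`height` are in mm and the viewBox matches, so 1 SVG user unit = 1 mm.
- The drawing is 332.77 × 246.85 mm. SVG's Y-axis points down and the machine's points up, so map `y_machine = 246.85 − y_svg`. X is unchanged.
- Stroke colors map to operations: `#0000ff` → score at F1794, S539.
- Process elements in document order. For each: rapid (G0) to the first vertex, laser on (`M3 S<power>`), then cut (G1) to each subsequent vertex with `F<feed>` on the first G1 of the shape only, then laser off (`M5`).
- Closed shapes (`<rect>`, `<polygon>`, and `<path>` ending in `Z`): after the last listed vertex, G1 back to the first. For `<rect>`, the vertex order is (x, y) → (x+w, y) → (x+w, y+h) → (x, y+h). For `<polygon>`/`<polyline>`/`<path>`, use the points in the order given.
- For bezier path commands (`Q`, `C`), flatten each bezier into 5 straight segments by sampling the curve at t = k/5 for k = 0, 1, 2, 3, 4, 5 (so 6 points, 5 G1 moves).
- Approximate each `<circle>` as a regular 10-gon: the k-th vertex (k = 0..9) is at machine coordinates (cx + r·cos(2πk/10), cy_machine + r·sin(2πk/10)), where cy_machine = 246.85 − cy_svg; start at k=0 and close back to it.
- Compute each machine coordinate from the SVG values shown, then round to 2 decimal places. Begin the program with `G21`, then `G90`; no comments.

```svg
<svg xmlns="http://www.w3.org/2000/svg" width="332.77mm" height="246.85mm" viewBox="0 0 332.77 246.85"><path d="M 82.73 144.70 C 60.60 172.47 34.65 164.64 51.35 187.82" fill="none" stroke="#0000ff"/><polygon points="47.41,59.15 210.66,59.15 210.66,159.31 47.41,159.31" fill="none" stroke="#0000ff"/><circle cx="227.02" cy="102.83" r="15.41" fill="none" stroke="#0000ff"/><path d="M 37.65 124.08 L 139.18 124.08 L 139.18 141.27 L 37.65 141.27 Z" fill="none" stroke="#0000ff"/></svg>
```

1 u = 1 mm; y_m = 246.85 − y.

[1] `<path>` cubic bezier, #0000ff→score S539 F1794: (82.73,102.15) → (69.37,89.23) → (57.31,81.65) → (48.81,76.22) → (46.08,69.75) → (51.35,59.03)

[2] `<polygon>` rectangle, #0000ff→score S539 F1794: (47.41,187.70) → (210.66,187.70) → (210.66,87.54) → (47.41,87.54) → (47.41,187.70) (closed)

[3] `<circle>` circle, #0000ff→score S539 F1794: (242.43,144.02) → (239.49,153.08) → (231.78,158.68) → (222.26,158.68) → (214.55,153.08) → (211.61,144.02) → (214.55,134.96) → (222.26,129.36) → (231.78,129.36) → (239.49,134.96) → (242.43,144.02) (closed)

[4] `<path>` rectangle, #0000ff→score S539 F1794: (37.65,122.77) → (139.18,122.77) → (139.18,105.58) → (37.65,105.58) → (37.65,122.77) (closed)

G21
G90
G0 X82.73 Y102.15
M3 S539
G1 X69.37 Y89.23 F1794
G1 X57.31 Y81.65
G1 X48.81 Y76.22
G1 X46.08 Y69.75
G1 X51.35 Y59.03
M5
G0 X47.41 Y187.70
M3 S539
G1 X210.66 Y187.70 F1794
G1 X210.66 Y87.54
G1 X47.41 Y87.54
G1 X47.41 Y187.70
M5
G0 X242.43 Y144.02
M3 S539
G1 X239.49 Y153.08 F1794
G1 X231.78 Y158.68
G1 X222.26 Y158.68
G1 X214.55 Y153.08
G1 X211.61 Y144.02
G1 X214.55 Y134.96
G1 X222.26 Y129.36
G1 X231.78 Y129.36
G1 X239.49 Y134.96
G1 X242.43 Y144.02
M5
G0 X37.65 Y122.77
M3 S539
G1 X139.18 Y122.77 F1794
G1 X139.18 Y105.58
G1 X37.65 Y105.58
G1 X37.65 Y122.77
M5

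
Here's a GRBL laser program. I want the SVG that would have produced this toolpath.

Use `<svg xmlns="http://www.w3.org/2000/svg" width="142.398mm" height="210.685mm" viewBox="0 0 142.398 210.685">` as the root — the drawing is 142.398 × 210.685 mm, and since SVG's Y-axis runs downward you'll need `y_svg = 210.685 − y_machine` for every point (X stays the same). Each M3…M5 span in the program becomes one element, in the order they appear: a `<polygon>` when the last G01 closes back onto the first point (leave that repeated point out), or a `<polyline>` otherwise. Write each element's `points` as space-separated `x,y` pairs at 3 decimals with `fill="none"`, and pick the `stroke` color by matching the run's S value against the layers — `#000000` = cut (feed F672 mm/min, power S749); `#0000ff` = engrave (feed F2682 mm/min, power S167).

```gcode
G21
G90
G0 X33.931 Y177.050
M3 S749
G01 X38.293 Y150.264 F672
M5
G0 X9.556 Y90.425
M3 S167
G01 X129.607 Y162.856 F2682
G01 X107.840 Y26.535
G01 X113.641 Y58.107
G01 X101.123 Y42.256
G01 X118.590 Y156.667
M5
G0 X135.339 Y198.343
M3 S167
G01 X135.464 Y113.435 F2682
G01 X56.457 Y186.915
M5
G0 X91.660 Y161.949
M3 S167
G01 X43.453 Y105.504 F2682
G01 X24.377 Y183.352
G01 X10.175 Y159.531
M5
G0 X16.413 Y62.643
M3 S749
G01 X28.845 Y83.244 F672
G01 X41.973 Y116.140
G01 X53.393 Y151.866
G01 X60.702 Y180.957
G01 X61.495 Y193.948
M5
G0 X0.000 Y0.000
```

y_svg = 210.685 − y_m.

[1] S749→`#000000` (cut); open run; points: 33.931,33.635 38.293,60.421

[2] S167→`#0000ff` (engrave); open run; points: 9.556,120.260 129.607,47.829 107.840,184.150 113.641,152.578 101.123,168.429 118.590,54.018

[3] S167→`#0000ff` (engrave); open run; points: 135.339,12.342 135.464,97.250 56.457,23.770

[4] S167→`#0000ff` (engrave); open run; points: 91.660,48.736 43.453,105.181 24.377,27.333 10.175,51.154

[5] S749→`#000000` (cut); open run; points: 16.413,148.042 28.845,127.441 41.973,94.545 53.393,58.819 60.702,29.728 61.495,16.737

<svg xmlns="http://www.w3.org/2000/svg" width="142.398mm" height="210.685mm" viewBox="0 0 142.398 210.685">
  <polyline points="33.931,33.635 38.293,60.421" fill="none" stroke="#000000"/>
  <polyline points="9.556,120.260 129.607,47.829 107.840,184.150 113.641,152.578 101.123,168.429 118.590,54.018" fill="none" stroke="#0000ff"/>
  <polyline points="135.339,12.342 135.464,97.250 56.457,23.770" fill="none" stroke="#0000ff"/>
  <polyline points="91.660,48.736 43.453,105.181 24.377,27.333 10.175,51.154" fill="none" stroke="#0000ff"/>
  <polyline points="16.413,148.042 28.845,127.441 41.973,94.545 53.393,58.819 60.702,29.728 61.495,16.737" fill="none" stroke="#000000"/>
</svg>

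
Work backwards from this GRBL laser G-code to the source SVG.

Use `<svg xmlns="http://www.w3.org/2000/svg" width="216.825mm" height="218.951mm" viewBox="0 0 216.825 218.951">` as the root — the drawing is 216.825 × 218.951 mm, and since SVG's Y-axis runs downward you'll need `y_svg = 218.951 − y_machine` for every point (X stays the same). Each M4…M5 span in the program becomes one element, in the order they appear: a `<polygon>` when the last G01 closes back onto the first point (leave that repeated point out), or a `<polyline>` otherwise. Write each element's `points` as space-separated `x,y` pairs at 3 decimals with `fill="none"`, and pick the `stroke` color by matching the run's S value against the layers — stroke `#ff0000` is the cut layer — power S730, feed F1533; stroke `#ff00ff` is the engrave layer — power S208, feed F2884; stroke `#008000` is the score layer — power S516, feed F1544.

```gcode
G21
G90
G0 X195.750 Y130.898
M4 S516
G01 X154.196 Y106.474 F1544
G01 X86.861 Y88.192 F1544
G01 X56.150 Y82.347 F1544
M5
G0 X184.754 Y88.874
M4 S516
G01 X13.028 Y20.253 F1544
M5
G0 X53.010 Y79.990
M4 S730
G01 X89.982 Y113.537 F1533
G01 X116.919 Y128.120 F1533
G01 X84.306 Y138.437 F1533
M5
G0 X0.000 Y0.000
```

<svg xmlns="http://www.w3.org/2000/svg" width="216.825mm" height="218.951mm" viewBox="0 0 216.825 218.951">
  <polyline points="195.750,88.053 154.196,112.477 86.861,130.759 56.150,136.604" fill="none" stroke="#008000"/>
  <polyline points="184.754,130.077 13.028,198.698" fill="none" stroke="#008000"/>
  <polyline points="53.010,138.961 89.982,105.414 116.919,90.831 84.306,80.514" fill="none" stroke="#ff0000"/>
</svg>

Each laser-on run becomes one SVG element. Flip Y back into SVG space with y_svg = 218.951 − y_machine.

Run 1: power S516 maps to stroke `#008000` (score). The run is open, so emit a `<polyline>` with points (Y-flipped): 195.750,88.053 154.196,112.477 86.861,130.759 56.150,136.604.

Run 2: the run's S516 means `#008000` (score). The run is open, so emit a `<polyline>` with points (Y-flipped): 184.754,130.077 13.028,198.698.

Run 3: the run's S730 means `#ff0000` (cut). The run is open, so emit a `<polyline>` with points (Y-flipped): 53.010,138.961 89.982,105.414 116.919,90.831 84.306,80.514.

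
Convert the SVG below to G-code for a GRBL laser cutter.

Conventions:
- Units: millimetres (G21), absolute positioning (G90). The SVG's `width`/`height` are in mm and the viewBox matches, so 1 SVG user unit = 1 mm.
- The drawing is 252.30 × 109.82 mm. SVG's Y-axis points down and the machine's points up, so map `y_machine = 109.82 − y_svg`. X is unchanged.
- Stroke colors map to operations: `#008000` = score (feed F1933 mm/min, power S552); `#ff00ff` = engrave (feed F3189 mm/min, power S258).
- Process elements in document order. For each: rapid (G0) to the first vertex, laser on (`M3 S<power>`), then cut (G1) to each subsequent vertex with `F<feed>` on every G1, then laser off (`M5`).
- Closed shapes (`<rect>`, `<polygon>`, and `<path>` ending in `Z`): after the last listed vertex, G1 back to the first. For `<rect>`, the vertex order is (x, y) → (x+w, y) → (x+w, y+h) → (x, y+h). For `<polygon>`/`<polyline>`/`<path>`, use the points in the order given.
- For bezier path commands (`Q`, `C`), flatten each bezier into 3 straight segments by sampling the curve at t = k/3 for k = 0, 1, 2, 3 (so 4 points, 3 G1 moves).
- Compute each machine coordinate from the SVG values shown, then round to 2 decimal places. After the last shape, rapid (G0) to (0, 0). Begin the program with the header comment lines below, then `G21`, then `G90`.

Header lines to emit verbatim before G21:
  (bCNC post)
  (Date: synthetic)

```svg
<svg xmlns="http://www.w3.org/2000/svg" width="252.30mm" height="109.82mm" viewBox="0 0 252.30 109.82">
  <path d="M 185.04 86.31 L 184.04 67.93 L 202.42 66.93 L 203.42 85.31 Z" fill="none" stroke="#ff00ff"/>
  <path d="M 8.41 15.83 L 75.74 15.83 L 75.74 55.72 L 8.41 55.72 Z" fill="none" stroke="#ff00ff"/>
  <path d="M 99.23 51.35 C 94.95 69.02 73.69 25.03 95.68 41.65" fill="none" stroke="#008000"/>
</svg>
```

(bCNC post)
(Date: synthetic)
G21
G90
G0 X185.04 Y23.51
M3 S258
G1 X184.04 Y41.89 F3189
G1 X202.42 Y42.89 F3189
G1 X203.42 Y24.51 F3189
G1 X185.04 Y23.51 F3189
M5
G0 X8.41 Y93.99
M3 S258
G1 X75.74 Y93.99 F3189
G1 X75.74 Y54.10 F3189
G1 X8.41 Y54.10 F3189
G1 X8.41 Y93.99 F3189
M5
G0 X99.23 Y58.47
M3 S552
G1 X91.52 Y56.82 F1933
G1 X85.88 Y69.12 F1933
G1 X95.68 Y68.17 F1933
M5
G0 X0.00 Y0.00

1 u = 1 mm; y_m = 109.82 − y.

[1] `<path>` regular polygon, #ff00ff→engrave S258 F3189: (185.04,23.51) → (184.04,41.89) → (202.42,42.89) → (203.42,24.51) → (185.04,23.51) (closed)

[2] `<path>` rectangle, #ff00ff→engrave S258 F3189: (8.41,93.99) → (75.74,93.99) → (75.74,54.10) → (8.41,54.10) → (8.41,93.99) (closed)

[3] `<path>` cubic bezier, #008000→score S552 F1933: (99.23,58.47) → (91.52,56.82) → (85.88,69.12) → (95.68,68.17)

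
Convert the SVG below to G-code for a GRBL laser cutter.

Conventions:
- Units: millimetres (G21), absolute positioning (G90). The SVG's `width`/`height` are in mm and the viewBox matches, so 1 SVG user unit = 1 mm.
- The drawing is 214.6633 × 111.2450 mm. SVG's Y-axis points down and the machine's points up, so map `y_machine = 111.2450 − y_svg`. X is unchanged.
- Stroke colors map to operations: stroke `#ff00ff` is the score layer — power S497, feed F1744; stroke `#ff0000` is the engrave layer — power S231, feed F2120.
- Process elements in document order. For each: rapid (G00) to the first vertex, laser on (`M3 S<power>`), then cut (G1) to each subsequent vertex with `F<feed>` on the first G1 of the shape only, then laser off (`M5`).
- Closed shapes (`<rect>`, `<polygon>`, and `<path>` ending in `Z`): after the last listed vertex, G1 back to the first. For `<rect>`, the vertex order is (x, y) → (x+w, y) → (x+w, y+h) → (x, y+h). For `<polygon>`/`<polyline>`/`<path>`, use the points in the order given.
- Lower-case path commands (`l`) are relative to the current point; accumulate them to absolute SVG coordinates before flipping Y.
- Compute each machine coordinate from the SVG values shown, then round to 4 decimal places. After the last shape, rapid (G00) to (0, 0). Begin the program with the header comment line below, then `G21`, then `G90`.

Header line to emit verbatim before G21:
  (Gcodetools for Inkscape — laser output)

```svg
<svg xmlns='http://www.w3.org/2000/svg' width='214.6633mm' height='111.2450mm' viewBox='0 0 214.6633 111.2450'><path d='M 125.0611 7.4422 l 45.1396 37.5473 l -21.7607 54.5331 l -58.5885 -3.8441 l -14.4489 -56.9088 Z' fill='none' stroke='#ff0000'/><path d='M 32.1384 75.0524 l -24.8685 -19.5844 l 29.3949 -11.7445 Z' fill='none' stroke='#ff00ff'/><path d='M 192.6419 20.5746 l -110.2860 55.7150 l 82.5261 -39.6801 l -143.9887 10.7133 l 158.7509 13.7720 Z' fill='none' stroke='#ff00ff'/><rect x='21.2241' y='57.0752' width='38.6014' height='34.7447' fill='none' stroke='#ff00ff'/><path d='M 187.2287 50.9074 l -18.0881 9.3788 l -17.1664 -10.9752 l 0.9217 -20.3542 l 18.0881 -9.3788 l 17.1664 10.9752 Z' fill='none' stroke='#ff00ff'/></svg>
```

1 u = 1 mm; y_m = 111.2450 − y.

[1] `<path>` regular polygon, #ff0000→engrave S231 F2120: (125.0611,103.8028) → (170.2007,66.2555) → (148.4400,11.7224) → (89.8515,15.5665) → (75.4026,72.4753) → (125.0611,103.8028) (closed)

[2] `<path>` regular polygon, #ff00ff→score S497 F1744: (32.1384,36.1926) → (7.2699,55.7770) → (36.6648,67.5215) → (32.1384,36.1926) (closed)

[3] `<path>` closed polygon, #ff00ff→score S497 F1744: (192.6419,90.6704) → (82.3559,34.9554) → (164.8820,74.6355) → (20.8933,63.9222) → (179.6442,50.1502) → (192.6419,90.6704) (closed)

[4] `<rect>` rectangle, #ff00ff→score S497 F1744: (21.2241,54.1698) → (59.8255,54.1698) → (59.8255,19.4251) → (21.2241,19.4251) → (21.2241,54.1698) (closed)

[5] `<path>` regular polygon, #ff00ff→score S497 F1744: (187.2287,60.3376) → (169.1406,50.9588) → (151.9742,61.9340) → (152.8959,82.2882) → (170.9840,91.6670) → (188.1504,80.6918) → (187.2287,60.3376) (closed)

(Gcodetools for Inkscape — laser output)
G21
G90
G00 X125.0611 Y103.8028
M3 S231
G1 X170.2007 Y66.2555 F2120
G1 X148.4400 Y11.7224
G1 X89.8515 Y15.5665
G1 X75.4026 Y72.4753
G1 X125.0611 Y103.8028
M5
G00 X32.1384 Y36.1926
M3 S497
G1 X7.2699 Y55.7770 F1744
G1 X36.6648 Y67.5215
G1 X32.1384 Y36.1926
M5
G00 X192.6419 Y90.6704
M3 S497
G1 X82.3559 Y34.9554 F1744
G1 X164.8820 Y74.6355
G1 X20.8933 Y63.9222
G1 X179.6442 Y50.1502
G1 X192.6419 Y90.6704
M5
G00 X21.2241 Y54.1698
M3 S497
G1 X59.8255 Y54.1698 F1744
G1 X59.8255 Y19.4251
G1 X21.2241 Y19.4251
G1 X21.2241 Y54.1698
M5
G00 X187.2287 Y60.3376
M3 S497
G1 X169.1406 Y50.9588 F1744
G1 X151.9742 Y61.9340
G1 X152.8959 Y82.2882
G1 X170.9840 Y91.6670
G1 X188.1504 Y80.6918
G1 X187.2287 Y60.3376
M5
G00 X0.0000 Y0.0000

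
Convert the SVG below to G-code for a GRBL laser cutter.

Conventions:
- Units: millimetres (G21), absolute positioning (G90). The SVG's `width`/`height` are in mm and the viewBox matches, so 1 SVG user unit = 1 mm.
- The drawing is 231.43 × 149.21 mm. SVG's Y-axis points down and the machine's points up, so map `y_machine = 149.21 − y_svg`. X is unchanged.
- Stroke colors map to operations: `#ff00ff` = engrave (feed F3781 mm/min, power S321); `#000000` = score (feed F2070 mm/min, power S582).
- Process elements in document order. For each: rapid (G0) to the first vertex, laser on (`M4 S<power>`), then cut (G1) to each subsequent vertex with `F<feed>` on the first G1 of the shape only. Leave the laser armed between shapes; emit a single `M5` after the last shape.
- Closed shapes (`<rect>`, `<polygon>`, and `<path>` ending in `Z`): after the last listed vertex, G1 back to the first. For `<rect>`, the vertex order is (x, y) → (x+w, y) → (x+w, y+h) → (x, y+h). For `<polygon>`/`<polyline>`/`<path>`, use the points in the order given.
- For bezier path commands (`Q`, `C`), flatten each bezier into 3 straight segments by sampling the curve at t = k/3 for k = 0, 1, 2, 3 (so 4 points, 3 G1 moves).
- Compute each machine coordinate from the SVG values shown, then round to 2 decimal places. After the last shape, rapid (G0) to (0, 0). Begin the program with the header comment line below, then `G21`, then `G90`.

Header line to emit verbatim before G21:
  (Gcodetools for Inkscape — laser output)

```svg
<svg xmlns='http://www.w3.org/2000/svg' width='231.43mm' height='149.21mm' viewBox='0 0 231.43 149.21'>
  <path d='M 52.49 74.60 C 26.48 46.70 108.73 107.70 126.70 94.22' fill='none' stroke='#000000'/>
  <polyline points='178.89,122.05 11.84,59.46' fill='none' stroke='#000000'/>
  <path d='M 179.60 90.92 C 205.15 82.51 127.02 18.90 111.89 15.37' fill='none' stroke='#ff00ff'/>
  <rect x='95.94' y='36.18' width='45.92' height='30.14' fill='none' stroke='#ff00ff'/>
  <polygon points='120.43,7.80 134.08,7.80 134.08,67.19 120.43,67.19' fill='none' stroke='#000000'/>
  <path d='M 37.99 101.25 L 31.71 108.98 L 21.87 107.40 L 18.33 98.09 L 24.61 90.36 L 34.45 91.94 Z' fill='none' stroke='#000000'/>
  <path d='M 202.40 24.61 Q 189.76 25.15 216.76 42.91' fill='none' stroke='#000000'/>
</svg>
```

(Gcodetools for Inkscape — laser output)
G21
G90
G0 X52.49 Y74.61
M4 S582
G1 X56.18 Y78.93 F2070
G1 X93.69 Y60.29
G1 X126.70 Y54.99
G0 X178.89 Y27.16
M4 S582
G1 X11.84 Y89.75 F2070
G0 X179.60 Y58.29
M4 S321
G1 X176.76 Y80.83 F3781
G1 X141.85 Y114.55
G1 X111.89 Y133.84
G0 X95.94 Y113.03
M4 S321
G1 X141.86 Y113.03 F3781
G1 X141.86 Y82.89
G1 X95.94 Y82.89
G1 X95.94 Y113.03
G0 X120.43 Y141.41
M4 S582
G1 X134.08 Y141.41 F2070
G1 X134.08 Y82.02
G1 X120.43 Y82.02
G1 X120.43 Y141.41
G0 X37.99 Y47.96
M4 S582
G1 X31.71 Y40.23 F2070
G1 X21.87 Y41.81
G1 X18.33 Y51.12
G1 X24.61 Y58.85
G1 X34.45 Y57.27
G1 X37.99 Y47.96
G0 X202.40 Y124.60
M4 S582
G1 X198.38 Y122.33 F2070
G1 X203.16 Y116.23
G1 X216.76 Y106.30
M5
G0 X0.00 Y0.00

1 u = 1 mm; y_m = 149.21 − y.

[1] `<path>` cubic bezier, #000000→score S582 F2070: (52.49,74.61) → (56.18,78.93) → (93.69,60.29) → (126.70,54.99)

[2] `<polyline>` line segment, #000000→score S582 F2070: (178.89,27.16) → (11.84,89.75)

[3] `<path>` cubic bezier, #ff00ff→engrave S321 F3781: (179.60,58.29) → (176.76,80.83) → (141.85,114.55) → (111.89,133.84)

[4] `<rect>` rectangle, #ff00ff→engrave S321 F3781: (95.94,113.03) → (141.86,113.03) → (141.86,82.89) → (95.94,82.89) → (95.94,113.03) (closed)

[5] `<polygon>` rectangle, #000000→score S582 F2070: (120.43,141.41) → (134.08,141.41) → (134.08,82.02) → (120.43,82.02) → (120.43,141.41) (closed)

[6] `<path>` regular polygon, #000000→score S582 F2070: (37.99,47.96) → (31.71,40.23) → (21.87,41.81) → (18.33,51.12) → (24.61,58.85) → (34.45,57.27) → (37.99,47.96) (closed)

[7] `<path>` quadratic bezier, #000000→score S582 F2070: (202.40,124.60) → (198.38,122.33) → (203.16,116.23) → (216.76,106.30)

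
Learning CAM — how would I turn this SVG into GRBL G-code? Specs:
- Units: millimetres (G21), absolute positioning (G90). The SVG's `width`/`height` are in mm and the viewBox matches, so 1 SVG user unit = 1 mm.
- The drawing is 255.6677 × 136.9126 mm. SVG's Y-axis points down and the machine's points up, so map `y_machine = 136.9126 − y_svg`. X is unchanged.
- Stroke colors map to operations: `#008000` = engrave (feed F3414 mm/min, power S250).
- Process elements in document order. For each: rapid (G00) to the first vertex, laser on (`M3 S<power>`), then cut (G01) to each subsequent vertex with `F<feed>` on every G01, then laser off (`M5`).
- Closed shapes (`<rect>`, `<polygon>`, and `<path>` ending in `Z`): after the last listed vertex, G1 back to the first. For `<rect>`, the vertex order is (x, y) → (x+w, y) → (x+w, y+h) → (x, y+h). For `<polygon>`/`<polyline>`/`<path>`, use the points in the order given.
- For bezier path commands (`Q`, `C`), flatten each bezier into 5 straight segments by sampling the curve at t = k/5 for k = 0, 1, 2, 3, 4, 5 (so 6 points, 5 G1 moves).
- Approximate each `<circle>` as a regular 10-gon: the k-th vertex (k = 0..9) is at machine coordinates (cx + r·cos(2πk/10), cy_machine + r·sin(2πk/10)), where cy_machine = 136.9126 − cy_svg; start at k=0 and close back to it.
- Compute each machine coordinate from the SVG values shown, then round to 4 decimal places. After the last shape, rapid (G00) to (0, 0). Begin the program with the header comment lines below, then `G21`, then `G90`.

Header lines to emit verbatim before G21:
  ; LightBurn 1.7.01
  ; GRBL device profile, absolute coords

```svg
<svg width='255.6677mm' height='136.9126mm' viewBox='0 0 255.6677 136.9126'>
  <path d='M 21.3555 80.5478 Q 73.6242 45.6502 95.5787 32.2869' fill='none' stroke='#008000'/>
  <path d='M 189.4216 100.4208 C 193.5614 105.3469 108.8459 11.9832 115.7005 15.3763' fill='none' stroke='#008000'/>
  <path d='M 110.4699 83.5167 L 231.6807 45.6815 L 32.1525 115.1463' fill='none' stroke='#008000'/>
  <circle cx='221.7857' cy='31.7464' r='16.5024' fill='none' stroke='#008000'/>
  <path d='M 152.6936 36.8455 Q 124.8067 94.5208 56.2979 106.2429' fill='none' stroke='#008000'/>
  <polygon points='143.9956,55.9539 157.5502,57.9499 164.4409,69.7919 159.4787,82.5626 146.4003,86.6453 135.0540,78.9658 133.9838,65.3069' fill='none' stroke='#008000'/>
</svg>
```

; LightBurn 1.7.01
; GRBL device profile, absolute coords
G21
G90
G00 X21.3555 Y56.3648
M3 S250
G01 X41.0504 Y69.4625 F3414
G01 X58.3202 Y80.8374 F3414
G01 X73.1648 Y90.4896 F3414
G01 X85.5843 Y98.4190 F3414
G01 X95.5787 Y104.6257 F3414
M5
G00 X189.4216 Y36.4918
M3 S250
G01 X182.6862 Y43.7705 F3414
G01 X163.2860 Y65.2766 F3414
G01 X139.8814 Y91.6477 F3414
G01 X121.1327 Y113.5217 F3414
G01 X115.7005 Y121.5363 F3414
M5
G00 X110.4699 Y53.3959
M3 S250
G01 X231.6807 Y91.2311 F3414
G01 X32.1525 Y21.7663 F3414
M5
G00 X238.2881 Y105.1662
M3 S250
G01 X235.1364 Y114.8661 F3414
G01 X226.8852 Y120.8609 F3414
G01 X216.6862 Y120.8609 F3414
G01 X208.4350 Y114.8661 F3414
G01 X205.2833 Y105.1662 F3414
G01 X208.4350 Y95.4663 F3414
G01 X216.6862 Y89.4715 F3414
G01 X226.8852 Y89.4715 F3414
G01 X235.1364 Y95.4663 F3414
G01 X238.2881 Y105.1662 F3414
M5
G00 X152.6936 Y100.0671
M3 S250
G01 X139.9140 Y78.8351 F3414
G01 X123.8846 Y61.2794 F3414
G01 X104.6054 Y47.3999 F3414
G01 X82.0765 Y37.1967 F3414
G01 X56.2979 Y30.6697 F3414
M5
G00 X143.9956 Y80.9587
M3 S250
G01 X157.5502 Y78.9627 F3414
G01 X164.4409 Y67.1207 F3414
G01 X159.4787 Y54.3500 F3414
G01 X146.4003 Y50.2673 F3414
G01 X135.0540 Y57.9468 F3414
G01 X133.9838 Y71.6057 F3414
G01 X143.9956 Y80.9587 F3414
M5
G00 X0.0000 Y0.0000

1 u = 1 mm; y_m = 136.9126 − y.

[1] `<path>` quadratic bezier, #008000→engrave S250 F3414: (21.3555,56.3648) → (41.0504,69.4625) → (58.3202,80.8374) → (73.1648,90.4896) → (85.5843,98.4190) → (95.5787,104.6257)

[2] `<path>` cubic bezier, #008000→engrave S250 F3414: (189.4216,36.4918) → (182.6862,43.7705) → (163.2860,65.2766) → (139.8814,91.6477) → (121.1327,113.5217) → (115.7005,121.5363)

[3] `<path>` open polyline, #008000→engrave S250 F3414: (110.4699,53.3959) → (231.6807,91.2311) → (32.1525,21.7663)

[4] `<circle>` circle, #008000→engrave S250 F3414: (238.2881,105.1662) → (235.1364,114.8661) → (226.8852,120.8609) → (216.6862,120.8609) → (208.4350,114.8661) → (205.2833,105.1662) → (208.4350,95.4663) → (216.6862,89.4715) → (226.8852,89.4715) → (235.1364,95.4663) → (238.2881,105.1662) (closed)

[5] `<path>` quadratic bezier, #008000→engrave S250 F3414: (152.6936,100.0671) → (139.9140,78.8351) → (123.8846,61.2794) → (104.6054,47.3999) → (82.0765,37.1967) → (56.2979,30.6697)

[6] `<polygon>` regular polygon, #008000→engrave S250 F3414: (143.9956,80.9587) → (157.5502,78.9627) → (164.4409,67.1207) → (159.4787,54.3500) → (146.4003,50.2673) → (135.0540,57.9468) → (133.9838,71.6057) → (143.9956,80.9587) (closed)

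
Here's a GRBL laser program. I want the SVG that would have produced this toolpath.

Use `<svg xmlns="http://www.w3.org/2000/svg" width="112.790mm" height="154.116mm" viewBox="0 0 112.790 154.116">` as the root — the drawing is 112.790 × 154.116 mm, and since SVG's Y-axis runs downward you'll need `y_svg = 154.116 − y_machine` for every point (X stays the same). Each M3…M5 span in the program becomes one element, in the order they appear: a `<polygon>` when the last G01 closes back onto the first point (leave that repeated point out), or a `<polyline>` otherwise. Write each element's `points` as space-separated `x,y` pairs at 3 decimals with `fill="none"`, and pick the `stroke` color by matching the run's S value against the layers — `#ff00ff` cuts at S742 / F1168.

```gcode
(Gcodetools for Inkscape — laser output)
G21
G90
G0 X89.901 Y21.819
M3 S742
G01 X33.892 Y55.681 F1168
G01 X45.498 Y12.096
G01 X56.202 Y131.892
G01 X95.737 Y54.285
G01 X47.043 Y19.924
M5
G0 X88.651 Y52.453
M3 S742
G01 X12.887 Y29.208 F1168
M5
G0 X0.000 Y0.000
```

<svg xmlns="http://www.w3.org/2000/svg" width="112.790mm" height="154.116mm" viewBox="0 0 112.790 154.116">
  <polyline points="89.901,132.297 33.892,98.435 45.498,142.020 56.202,22.224 95.737,99.831 47.043,134.192" fill="none" stroke="#ff00ff"/>
  <polyline points="88.651,101.663 12.887,124.908" fill="none" stroke="#ff00ff"/>
</svg>

y_svg = 154.116 − y_m. Every run uses S742, so all elements get stroke `#ff00ff` (cut).

[1] open run; points: 89.901,132.297 33.892,98.435 45.498,142.020 56.202,22.224 95.737,99.831 47.043,134.192

[2] open run; points: 88.651,101.663 12.887,124.908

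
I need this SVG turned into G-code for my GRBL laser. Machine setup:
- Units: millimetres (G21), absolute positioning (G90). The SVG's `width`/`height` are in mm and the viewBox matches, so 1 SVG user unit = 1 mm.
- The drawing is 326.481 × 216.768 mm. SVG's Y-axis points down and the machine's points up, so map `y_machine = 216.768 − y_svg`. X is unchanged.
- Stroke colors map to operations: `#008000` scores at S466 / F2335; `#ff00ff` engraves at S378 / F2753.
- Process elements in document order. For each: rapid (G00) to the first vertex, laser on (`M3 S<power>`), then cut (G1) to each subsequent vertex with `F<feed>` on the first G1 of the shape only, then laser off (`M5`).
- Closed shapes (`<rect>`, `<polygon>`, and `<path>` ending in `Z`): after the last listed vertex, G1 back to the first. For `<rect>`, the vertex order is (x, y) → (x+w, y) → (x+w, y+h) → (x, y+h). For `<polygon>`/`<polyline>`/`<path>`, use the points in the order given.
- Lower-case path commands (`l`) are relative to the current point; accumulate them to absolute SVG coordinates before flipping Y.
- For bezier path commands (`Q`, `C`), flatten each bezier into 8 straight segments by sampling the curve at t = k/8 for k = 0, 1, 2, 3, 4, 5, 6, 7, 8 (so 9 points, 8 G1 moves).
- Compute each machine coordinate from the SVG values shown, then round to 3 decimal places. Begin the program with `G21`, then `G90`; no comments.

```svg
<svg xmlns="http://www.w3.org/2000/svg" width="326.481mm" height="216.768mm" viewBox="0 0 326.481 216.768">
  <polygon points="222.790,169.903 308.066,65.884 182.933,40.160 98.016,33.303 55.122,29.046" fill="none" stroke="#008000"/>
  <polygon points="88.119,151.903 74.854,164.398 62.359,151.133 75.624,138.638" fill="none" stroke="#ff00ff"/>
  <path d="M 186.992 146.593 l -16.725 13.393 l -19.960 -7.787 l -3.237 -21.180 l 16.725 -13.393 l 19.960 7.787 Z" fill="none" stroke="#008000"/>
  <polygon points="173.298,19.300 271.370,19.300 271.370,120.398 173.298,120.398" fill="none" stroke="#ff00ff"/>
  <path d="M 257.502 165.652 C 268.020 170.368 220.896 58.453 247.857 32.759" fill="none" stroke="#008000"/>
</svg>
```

G21
G90
G00 X222.790 Y46.865
M3 S466
G1 X308.066 Y150.884 F2335
G1 X182.933 Y176.608
G1 X98.016 Y183.465
G1 X55.122 Y187.722
G1 X222.790 Y46.865
M5
G00 X88.119 Y64.865
M3 S378
G1 X74.854 Y52.370 F2753
G1 X62.359 Y65.635
G1 X75.624 Y78.130
G1 X88.119 Y64.865
M5
G00 X186.992 Y70.175
M3 S466
G1 X170.267 Y56.782 F2335
G1 X150.307 Y64.569
G1 X147.070 Y85.749
G1 X163.795 Y99.142
G1 X183.755 Y91.355
G1 X186.992 Y70.175
M5
G00 X173.298 Y197.468
M3 S378
G1 X271.370 Y197.468 F2753
G1 X271.370 Y96.370
G1 X173.298 Y96.370
G1 X173.298 Y197.468
M5
G00 X257.502 Y51.116
M3 S466
G1 X259.002 Y54.418 F2335
G1 X256.641 Y66.278
G1 X251.964 Y84.317
G1 X246.513 Y106.159
G1 X241.834 Y129.426
G1 X239.469 Y151.742
G1 X240.962 Y170.728
G1 X247.857 Y184.009
M5

viewBox `0 0 326.481 216.768` with mm width/height → 1 unit = 1 mm. Flip: y_m = 216.768 − y_svg.

**Shape 1** — `<polygon>` closed polygon, stroke `#008000` → score (S466, F2335). Machine vertices: (222.790,46.865) → (308.066,150.884) → (182.933,176.608) → (98.016,183.465) → (55.122,187.722) → (222.790,46.865). Closed: final G1 returns to the first vertex.

**Shape 2** — `<polygon>` regular polygon, stroke `#ff00ff` → engrave (S378, F2753). Machine vertices: (88.119,64.865) → (74.854,52.370) → (62.359,65.635) → (75.624,78.130) → (88.119,64.865). Closed: final G1 returns to the first vertex.

**Shape 3** — `<path>` regular polygon, stroke `#008000` → score (S466, F2335). Machine vertices: (186.992,70.175) → (170.267,56.782) → (150.307,64.569) → (147.070,85.749) → (163.795,99.142) → (183.755,91.355) → (186.992,70.175). Closed: final G1 returns to the first vertex.

**Shape 4** — `<polygon>` rectangle, stroke `#ff00ff` → engrave (S378, F2753). Machine vertices: (173.298,197.468) → (271.370,197.468) → (271.370,96.370) → (173.298,96.370) → (173.298,197.468). Closed: final G1 returns to the first vertex.

**Shape 5** — `<path>` cubic bezier, stroke `#008000` → score (S466, F2335). Control points (SVG): P0=(257.502,165.652), P1=(268.020,170.368), P2=(220.896,58.453), P3=(247.857,32.759); sampled at t=k/8. Machine vertices: (257.502,51.116) → (259.002,54.418) → (256.641,66.278) → (251.964,84.317) → (246.513,106.159) → (241.834,129.426) → (239.469,151.742) → (240.962,170.728) → (247.857,184.009). Open path.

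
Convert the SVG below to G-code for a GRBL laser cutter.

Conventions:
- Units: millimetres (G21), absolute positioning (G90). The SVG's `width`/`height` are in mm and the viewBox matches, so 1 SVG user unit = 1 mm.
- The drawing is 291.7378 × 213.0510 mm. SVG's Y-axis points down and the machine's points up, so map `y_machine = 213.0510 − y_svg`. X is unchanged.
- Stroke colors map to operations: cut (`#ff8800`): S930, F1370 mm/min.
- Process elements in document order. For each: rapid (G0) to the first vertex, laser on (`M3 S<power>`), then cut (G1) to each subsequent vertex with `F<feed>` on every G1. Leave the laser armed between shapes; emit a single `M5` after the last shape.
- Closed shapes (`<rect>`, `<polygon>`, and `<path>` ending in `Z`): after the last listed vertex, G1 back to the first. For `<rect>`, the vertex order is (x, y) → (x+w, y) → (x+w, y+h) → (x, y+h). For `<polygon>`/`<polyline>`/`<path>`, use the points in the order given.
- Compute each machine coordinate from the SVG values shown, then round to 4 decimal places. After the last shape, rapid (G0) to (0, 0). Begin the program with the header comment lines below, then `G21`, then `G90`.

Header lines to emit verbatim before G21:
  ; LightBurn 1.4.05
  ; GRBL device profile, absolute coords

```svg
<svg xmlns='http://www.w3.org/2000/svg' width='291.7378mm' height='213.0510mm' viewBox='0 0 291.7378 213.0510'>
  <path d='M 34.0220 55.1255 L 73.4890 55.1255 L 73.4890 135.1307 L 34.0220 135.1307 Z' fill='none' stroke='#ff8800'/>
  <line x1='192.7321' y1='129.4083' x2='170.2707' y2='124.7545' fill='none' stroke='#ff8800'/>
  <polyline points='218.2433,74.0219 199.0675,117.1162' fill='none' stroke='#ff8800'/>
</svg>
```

; LightBurn 1.4.05
; GRBL device profile, absolute coords
G21
G90
G0 X34.0220 Y157.9255
M3 S930
G1 X73.4890 Y157.9255 F1370
G1 X73.4890 Y77.9203 F1370
G1 X34.0220 Y77.9203 F1370
G1 X34.0220 Y157.9255 F1370
G0 X192.7321 Y83.6427
M3 S930
G1 X170.2707 Y88.2965 F1370
G0 X218.2433 Y139.0291
M3 S930
G1 X199.0675 Y95.9348 F1370
M5
G0 X0.0000 Y0.0000

1 u = 1 mm; y_m = 213.0510 − y.

[1] `<path>` rectangle, #ff8800→cut S930 F1370: (34.0220,157.9255) → (73.4890,157.9255) → (73.4890,77.9203) → (34.0220,77.9203) → (34.0220,157.9255) (closed)

[2] `<line>` line segment, #ff8800→cut S930 F1370: (192.7321,83.6427) → (170.2707,88.2965)

[3] `<polyline>` line segment, #ff8800→cut S930 F1370: (218.2433,139.0291) → (199.0675,95.9348)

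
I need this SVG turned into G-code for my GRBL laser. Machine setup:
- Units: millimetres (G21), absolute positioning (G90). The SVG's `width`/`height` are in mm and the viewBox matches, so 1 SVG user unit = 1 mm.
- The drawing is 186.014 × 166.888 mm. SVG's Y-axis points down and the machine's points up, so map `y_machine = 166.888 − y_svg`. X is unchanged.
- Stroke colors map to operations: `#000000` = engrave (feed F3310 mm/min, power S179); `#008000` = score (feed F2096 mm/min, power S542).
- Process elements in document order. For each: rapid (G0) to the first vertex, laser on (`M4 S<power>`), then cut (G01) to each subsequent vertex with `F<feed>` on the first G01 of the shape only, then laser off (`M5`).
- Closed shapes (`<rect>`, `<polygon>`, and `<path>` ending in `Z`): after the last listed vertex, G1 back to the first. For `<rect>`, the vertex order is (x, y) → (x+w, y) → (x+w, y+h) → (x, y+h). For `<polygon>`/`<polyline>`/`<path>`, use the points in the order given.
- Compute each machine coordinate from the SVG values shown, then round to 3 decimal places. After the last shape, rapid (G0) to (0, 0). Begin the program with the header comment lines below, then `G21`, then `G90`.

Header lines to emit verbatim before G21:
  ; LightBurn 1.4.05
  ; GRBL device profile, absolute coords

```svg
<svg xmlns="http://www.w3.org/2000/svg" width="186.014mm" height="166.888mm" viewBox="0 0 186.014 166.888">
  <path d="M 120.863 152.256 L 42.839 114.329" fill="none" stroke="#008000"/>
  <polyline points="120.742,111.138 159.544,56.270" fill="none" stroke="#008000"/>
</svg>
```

1 u = 1 mm; y_m = 166.888 − y.

[1] `<path>` line segment, #008000→score S542 F2096: (120.863,14.632) → (42.839,52.559)

[2] `<polyline>` line segment, #008000→score S542 F2096: (120.742,55.750) → (159.544,110.618)

; LightBurn 1.4.05
; GRBL device profile, absolute coords
G21
G90
G0 X120.863 Y14.632
M4 S542
G01 X42.839 Y52.559 F2096
M5
G0 X120.742 Y55.750
M4 S542
G01 X159.544 Y110.618 F2096
M5
G0 X0.000 Y0.000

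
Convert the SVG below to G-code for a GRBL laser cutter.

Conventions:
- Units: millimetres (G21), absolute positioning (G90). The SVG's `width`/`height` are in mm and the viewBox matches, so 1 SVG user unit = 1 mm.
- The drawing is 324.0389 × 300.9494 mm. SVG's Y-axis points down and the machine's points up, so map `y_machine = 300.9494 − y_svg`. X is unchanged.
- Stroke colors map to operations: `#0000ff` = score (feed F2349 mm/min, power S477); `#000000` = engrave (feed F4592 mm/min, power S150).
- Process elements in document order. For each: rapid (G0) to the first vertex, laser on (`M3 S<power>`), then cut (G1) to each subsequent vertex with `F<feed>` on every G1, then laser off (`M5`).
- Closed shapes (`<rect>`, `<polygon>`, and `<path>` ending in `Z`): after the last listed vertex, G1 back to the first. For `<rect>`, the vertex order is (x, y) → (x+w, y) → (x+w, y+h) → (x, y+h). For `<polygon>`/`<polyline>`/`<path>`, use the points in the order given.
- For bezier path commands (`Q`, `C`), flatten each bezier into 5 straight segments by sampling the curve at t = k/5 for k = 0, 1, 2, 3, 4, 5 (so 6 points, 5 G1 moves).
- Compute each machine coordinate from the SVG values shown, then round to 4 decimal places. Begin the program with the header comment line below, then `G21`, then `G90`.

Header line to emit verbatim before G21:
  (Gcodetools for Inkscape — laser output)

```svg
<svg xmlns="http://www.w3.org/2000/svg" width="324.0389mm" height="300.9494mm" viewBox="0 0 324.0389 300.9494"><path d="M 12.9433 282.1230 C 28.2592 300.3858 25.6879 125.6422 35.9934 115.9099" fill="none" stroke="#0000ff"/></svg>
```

Since the viewBox matches the mm dimensions, user units are millimetres directly. The only transform is the Y-flip y_m = 300.9494 − y_svg.

Shape 1 is a cubic bezier drawn with `<path>`. Its stroke #0000ff means score at S477, F2349. After flipping Y the toolpath is (12.9433,18.8264) → (20.2325,28.1653) → (24.7054,66.6410) → (27.8388,117.0684) → (31.1092,162.2629) → (35.9934,185.0395).

(Gcodetools for Inkscape — laser output)
G21
G90
G0 X12.9433 Y18.8264
M3 S477
G1 X20.2325 Y28.1653 F2349
G1 X24.7054 Y66.6410 F2349
G1 X27.8388 Y117.0684 F2349
G1 X31.1092 Y162.2629 F2349
G1 X35.9934 Y185.0395 F2349
M5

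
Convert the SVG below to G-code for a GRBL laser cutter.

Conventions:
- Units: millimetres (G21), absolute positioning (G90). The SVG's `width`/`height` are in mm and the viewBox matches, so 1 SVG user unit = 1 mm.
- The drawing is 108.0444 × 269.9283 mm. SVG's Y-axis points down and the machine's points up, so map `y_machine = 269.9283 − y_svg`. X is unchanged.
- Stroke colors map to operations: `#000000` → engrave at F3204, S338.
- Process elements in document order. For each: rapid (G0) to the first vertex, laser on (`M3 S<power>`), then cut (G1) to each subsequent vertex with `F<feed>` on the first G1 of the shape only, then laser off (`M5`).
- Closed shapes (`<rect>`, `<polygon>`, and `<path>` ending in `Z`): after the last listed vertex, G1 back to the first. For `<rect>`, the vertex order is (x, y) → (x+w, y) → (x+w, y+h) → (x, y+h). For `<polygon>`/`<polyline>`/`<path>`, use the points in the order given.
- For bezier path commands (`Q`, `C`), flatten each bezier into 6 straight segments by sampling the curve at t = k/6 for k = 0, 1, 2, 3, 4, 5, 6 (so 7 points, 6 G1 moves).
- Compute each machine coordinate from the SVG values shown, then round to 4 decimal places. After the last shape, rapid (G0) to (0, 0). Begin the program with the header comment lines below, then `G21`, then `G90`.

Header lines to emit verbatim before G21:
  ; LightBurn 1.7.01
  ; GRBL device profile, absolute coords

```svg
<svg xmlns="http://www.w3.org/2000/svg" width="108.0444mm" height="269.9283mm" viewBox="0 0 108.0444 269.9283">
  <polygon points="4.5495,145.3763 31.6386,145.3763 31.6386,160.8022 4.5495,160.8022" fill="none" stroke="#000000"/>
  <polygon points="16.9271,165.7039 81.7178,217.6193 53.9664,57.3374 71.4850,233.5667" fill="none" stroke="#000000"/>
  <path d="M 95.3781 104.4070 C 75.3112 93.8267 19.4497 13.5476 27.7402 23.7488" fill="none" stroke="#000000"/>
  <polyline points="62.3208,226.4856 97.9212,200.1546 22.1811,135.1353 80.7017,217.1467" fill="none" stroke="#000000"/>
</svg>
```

; LightBurn 1.7.01
; GRBL device profile, absolute coords
G21
G90
G0 X4.5495 Y124.5520
M3 S338
G1 X31.6386 Y124.5520 F3204
G1 X31.6386 Y109.1261
G1 X4.5495 Y109.1261
G1 X4.5495 Y124.5520
M5
G0 X16.9271 Y104.2244
M3 S338
G1 X81.7178 Y52.3090 F3204
G1 X53.9664 Y212.5909
G1 X71.4850 Y36.3616
G1 X16.9271 Y104.2244
M5
G0 X95.3781 Y165.5213
M3 S338
G1 X82.8245 Y175.8781 F3204
G1 X67.0814 Y193.4020
G1 X50.9251 Y213.6435
G1 X37.1320 Y232.1532
G1 X28.4782 Y244.4816
G1 X27.7402 Y246.1795
M5
G0 X62.3208 Y43.4427
M3 S338
G1 X97.9212 Y69.7737 F3204
G1 X22.1811 Y134.7930
G1 X80.7017 Y52.7816
M5
G0 X0.0000 Y0.0000

viewBox `0 0 108.0444 269.9283` with mm width/height → 1 unit = 1 mm. Flip: y_m = 269.9283 − y_svg.

**Shape 1** — `<polygon>` rectangle, stroke `#000000` → engrave (S338, F3204). Machine vertices: (4.5495,124.5520) → (31.6386,124.5520) → (31.6386,109.1261) → (4.5495,109.1261) → (4.5495,124.5520). Closed: final G1 returns to the first vertex.

**Shape 2** — `<polygon>` closed polygon, stroke `#000000` → engrave (S338, F3204). Machine vertices: (16.9271,104.2244) → (81.7178,52.3090) → (53.9664,212.5909) → (71.4850,36.3616) → (16.9271,104.2244). Closed: final G1 returns to the first vertex.

**Shape 3** — `<path>` cubic bezier, stroke `#000000` → engrave (S338, F3204). Control points (SVG): P0=(95.3781,104.4070), P1=(75.3112,93.8267), P2=(19.4497,13.5476), P3=(27.7402,23.7488); sampled at t=k/6. Machine vertices: (95.3781,165.5213) → (82.8245,175.8781) → (67.0814,193.4020) → (50.9251,213.6435) → (37.1320,232.1532) → (28.4782,244.4816) → (27.7402,246.1795). Open path.

**Shape 4** — `<polyline>` open polyline, stroke `#000000` → engrave (S338, F3204). Machine vertices: (62.3208,43.4427) → (97.9212,69.7737) → (22.1811,134.7930) → (80.7017,52.7816). Open path.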